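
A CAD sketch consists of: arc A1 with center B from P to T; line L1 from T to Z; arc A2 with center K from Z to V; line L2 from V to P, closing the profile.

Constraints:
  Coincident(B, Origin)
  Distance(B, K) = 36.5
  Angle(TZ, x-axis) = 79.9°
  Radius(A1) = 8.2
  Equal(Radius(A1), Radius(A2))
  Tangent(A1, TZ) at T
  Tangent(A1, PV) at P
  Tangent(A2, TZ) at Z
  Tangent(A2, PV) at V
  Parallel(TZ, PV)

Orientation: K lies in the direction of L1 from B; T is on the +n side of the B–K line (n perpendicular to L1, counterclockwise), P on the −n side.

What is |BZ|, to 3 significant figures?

37.4

The slot axis is L1's direction at 79.9°, so u = (cos 79.9°, sin 79.9°) = (0.175, 0.985) and n = (−sin 79.9°, cos 79.9°) = (-0.985, 0.175). B is at the origin and K lies 36.5 along u from B, so K = 36.5·u = (6.40, 35.9). Tangency of A1 to both parallel lines with radius 8.2 puts T and P at B ± 8.2·n: T = (-8.07, 1.44), P = (8.07, -1.44). Equal radii place Z and V the same way about K: Z = K + 8.2·n = (-1.67, 37.4), V = K − 8.2·n = (14.5, 34.5). Then |BZ| = |Z − B| = 37.4.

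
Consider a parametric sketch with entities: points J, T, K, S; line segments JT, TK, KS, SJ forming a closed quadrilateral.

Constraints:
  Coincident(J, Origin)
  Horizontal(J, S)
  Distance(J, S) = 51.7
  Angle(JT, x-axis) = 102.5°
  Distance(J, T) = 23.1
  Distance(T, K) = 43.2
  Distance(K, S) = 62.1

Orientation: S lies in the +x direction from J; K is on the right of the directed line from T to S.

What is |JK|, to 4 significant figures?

21.73

Checks: |TK| = 43.20 ✓; |KS| = 62.10 ✓.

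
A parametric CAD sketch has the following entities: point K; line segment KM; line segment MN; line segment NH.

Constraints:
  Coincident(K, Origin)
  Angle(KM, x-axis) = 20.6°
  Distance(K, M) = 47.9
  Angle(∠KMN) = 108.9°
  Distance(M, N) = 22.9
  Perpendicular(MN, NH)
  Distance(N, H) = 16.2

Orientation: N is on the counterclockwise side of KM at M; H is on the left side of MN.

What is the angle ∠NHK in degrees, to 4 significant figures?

127.2°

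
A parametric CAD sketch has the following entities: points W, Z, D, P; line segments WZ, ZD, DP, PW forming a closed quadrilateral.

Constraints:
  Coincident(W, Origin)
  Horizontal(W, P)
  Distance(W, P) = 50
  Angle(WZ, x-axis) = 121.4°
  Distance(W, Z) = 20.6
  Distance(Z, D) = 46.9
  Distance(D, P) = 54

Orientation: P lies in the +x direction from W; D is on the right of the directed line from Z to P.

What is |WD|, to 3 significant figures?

27.4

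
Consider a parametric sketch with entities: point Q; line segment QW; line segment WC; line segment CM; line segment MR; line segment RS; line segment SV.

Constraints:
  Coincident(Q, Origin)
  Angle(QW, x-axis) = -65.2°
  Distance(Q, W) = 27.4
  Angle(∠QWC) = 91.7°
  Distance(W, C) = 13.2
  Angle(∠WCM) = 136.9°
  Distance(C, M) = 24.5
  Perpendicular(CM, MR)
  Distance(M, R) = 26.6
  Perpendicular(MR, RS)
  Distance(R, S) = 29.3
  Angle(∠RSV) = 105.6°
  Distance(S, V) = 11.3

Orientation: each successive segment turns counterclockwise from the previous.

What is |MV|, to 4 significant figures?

35.96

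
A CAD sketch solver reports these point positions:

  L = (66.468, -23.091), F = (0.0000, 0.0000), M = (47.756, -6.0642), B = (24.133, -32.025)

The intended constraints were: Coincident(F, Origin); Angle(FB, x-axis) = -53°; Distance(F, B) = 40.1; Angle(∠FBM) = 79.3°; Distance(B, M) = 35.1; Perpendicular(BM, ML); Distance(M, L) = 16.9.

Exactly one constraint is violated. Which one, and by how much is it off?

Distance(M, L) = 16.9 — off by 8.40.

F = (0.00, 0.00) ✓; FB at -53.00° ✓; |FB| = 40.10 ✓; ∠FBM = 79.30° ✓; |BM| = 35.10 ✓; ∠(BM, ML) = 90.00° ✓; |ML| = 25.30 ✗.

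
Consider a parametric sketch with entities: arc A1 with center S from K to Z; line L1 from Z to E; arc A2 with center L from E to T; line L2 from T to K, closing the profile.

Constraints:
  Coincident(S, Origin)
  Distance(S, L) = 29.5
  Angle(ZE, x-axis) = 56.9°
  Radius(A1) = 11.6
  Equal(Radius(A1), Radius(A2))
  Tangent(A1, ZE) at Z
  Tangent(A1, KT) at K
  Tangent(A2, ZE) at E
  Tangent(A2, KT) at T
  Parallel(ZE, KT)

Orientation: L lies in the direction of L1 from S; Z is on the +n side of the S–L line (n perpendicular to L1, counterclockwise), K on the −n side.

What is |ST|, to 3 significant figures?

31.7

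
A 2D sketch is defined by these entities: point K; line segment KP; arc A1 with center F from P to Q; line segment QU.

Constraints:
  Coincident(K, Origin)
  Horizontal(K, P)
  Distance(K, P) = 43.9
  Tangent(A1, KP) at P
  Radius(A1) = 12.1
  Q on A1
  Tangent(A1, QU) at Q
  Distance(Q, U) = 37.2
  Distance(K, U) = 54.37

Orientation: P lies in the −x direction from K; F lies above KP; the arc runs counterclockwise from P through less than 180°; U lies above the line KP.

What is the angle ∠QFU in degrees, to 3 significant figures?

72.0°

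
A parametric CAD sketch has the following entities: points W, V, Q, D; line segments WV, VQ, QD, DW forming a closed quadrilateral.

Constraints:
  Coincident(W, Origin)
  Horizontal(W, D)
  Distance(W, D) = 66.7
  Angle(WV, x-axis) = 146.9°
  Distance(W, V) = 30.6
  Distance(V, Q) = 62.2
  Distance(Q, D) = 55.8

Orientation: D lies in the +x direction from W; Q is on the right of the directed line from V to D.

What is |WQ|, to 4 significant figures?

32.93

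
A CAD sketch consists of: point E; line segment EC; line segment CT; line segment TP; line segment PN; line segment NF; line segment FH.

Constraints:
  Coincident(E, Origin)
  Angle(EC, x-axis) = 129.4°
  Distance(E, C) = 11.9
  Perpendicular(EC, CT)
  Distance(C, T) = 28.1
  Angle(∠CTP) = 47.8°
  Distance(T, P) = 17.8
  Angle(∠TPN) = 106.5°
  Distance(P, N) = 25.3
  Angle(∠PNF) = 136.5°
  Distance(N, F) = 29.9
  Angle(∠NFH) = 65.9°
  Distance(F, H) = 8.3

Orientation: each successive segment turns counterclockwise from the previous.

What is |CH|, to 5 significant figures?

26.809

E is at the origin; EC runs at 129.4° with length 11.9, so C = (-7.5533, 9.1955). EC is perpendicular to CT, so CT runs at -140.60°; with |CT| = 28.1, T = (-29.267, -8.6404). ∠CTP = 47.8° gives TP at -8.4000° from the x-axis; with |TP| = 17.8, P = (-11.658, -11.241). ∠TPN = 106.5° gives PN at 65.100° from the x-axis; with |PN| = 25.3, N = (-1.0059, 11.708). ∠PNF = 136.5° gives NF at 108.60° from the x-axis; with |NF| = 29.9, F = (-10.543, 40.046). ∠NFH = 65.9° gives FH at -137.30° from the x-axis; with |FH| = 8.3, H = (-16.643, 34.417). Then |CH| = |H − C| = 26.809.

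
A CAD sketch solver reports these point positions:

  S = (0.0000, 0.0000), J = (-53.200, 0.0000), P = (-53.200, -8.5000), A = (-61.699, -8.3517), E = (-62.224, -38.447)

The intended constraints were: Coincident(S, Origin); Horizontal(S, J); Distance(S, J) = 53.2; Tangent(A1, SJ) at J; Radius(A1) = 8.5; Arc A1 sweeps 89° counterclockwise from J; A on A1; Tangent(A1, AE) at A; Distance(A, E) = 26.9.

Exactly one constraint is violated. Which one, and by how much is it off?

Distance(A, E) = 26.9 — off by 3.20.

S = (0.00, 0.00) ✓; S.y = 0.00, J.y = 0.00 ✓; |SJ| = 53.20 ✓; ∠(PJ, JS) = 90.00° ✓; |PJ| = 8.500 ✓; bearing(P→A) − bearing(P→J) = 89.00° ✓; |PA| = 8.500 ✓; ∠(PA, AE) = 90.00° ✓; |AE| = 30.10 ✗.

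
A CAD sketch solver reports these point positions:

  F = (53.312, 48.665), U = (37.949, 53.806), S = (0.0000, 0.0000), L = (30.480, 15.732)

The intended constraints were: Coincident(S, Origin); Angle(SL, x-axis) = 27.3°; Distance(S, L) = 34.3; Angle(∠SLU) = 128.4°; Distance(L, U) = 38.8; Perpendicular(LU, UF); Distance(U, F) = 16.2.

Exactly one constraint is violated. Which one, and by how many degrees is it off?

Perpendicular(LU, UF) — off by 7.40°.

S = (0.00, 0.00) ✓; SL at 27.30° ✓; |SL| = 34.30 ✓; ∠SLU = 128.4° ✓; |LU| = 38.80 ✓; ∠(LU, UF) = 97.40° ✗; |UF| = 16.20 ✓.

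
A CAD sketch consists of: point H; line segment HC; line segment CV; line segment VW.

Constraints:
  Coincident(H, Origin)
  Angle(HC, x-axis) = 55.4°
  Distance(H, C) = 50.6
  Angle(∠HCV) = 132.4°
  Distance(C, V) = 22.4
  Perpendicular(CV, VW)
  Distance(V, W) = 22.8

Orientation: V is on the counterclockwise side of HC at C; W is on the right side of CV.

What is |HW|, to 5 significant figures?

82.549

H is at the origin; HC runs at 55.4° with length 50.6, so C = 50.6·(cos 55.4°, sin 55.4°) = (28.733, 41.651). ∠HCV = 132.4°, so CV runs at 55.4° + (180° − 132.4°) = 103.00° from the x-axis; with |CV| = 22.4, V = C + 22.4·(cos 103.00°, sin 103.00°) = (23.694, 63.477). The perpendicularity gives VW at right angles to CV; with |VW| = 22.8 on the right of CV, W = V + 22.8·(0.97437, 0.22495) = (45.910, 68.605). Then |HW| = |W − H| = 82.549.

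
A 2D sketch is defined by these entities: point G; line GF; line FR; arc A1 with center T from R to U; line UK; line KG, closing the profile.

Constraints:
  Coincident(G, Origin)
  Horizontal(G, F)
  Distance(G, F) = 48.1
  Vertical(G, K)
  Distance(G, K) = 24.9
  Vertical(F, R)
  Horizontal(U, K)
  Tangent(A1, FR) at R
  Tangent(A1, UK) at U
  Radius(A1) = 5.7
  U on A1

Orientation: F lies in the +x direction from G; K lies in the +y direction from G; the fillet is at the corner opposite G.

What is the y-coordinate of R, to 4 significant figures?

19.20

G is at the origin; GF is horizontal with |GF| = 48.1 and F on the +x side, so F = (48.10, 0.000). GK is vertical with |GK| = 24.9 and K on the +y side, so K = (0.000, 24.90). The virtual corner opposite G is at (48.10, 24.90). The tangent condition forces TR to be normal to FR and since A1 is tangent to UK there, TU ⟂ UK, with radius 5.7, so the center T sits 5.7 in from both sides at T = (42.40, 19.20). That places the tangent points at R = (48.10, 19.20) on FR and U = (42.40, 24.90) on UK. So R.y = 19.20.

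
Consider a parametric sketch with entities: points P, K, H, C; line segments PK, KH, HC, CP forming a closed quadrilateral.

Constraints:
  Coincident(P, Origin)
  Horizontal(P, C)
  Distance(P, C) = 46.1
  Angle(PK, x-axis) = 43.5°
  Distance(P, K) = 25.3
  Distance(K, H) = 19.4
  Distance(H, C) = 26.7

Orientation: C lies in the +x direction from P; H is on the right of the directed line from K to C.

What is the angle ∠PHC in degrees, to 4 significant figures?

170.1°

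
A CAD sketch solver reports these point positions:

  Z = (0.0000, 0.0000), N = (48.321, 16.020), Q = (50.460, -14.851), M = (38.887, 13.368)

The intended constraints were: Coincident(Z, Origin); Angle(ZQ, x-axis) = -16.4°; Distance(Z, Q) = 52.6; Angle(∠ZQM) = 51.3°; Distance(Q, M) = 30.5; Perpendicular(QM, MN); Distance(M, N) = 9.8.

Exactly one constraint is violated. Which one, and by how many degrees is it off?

Perpendicular(QM, MN) — off by 6.60°.

Z = (0.00, 0.00) ✓; ZQ at -16.40° ✓; |ZQ| = 52.60 ✓; ∠ZQM = 51.30° ✓; |QM| = 30.50 ✓; ∠(QM, MN) = 96.60° ✗; |MN| = 9.800 ✓.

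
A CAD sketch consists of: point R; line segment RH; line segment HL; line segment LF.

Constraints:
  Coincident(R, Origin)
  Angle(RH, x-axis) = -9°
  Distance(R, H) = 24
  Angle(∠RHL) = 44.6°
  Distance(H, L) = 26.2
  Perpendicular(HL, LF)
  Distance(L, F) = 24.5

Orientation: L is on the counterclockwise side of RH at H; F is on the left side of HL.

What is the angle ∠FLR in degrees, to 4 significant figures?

28.40°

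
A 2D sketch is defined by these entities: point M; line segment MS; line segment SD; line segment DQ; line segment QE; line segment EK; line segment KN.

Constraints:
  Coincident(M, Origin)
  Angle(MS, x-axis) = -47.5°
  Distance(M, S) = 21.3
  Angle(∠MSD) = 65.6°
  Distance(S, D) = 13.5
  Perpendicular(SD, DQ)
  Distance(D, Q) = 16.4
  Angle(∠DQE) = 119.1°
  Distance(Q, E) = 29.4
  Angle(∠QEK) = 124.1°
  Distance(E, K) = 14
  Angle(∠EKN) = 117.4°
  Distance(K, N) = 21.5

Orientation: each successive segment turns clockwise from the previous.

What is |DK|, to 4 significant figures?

45.31

∠DQE = 119.1° gives QE at 47.20° from the x-axis; with |QE| = 29.4, E = (16.44, 17.26). ∠QEK = 124.1° gives EK at -8.700° from the x-axis; with |EK| = 14.0, K = (30.28, 15.14). Then |DK| = |K − D| = 45.31.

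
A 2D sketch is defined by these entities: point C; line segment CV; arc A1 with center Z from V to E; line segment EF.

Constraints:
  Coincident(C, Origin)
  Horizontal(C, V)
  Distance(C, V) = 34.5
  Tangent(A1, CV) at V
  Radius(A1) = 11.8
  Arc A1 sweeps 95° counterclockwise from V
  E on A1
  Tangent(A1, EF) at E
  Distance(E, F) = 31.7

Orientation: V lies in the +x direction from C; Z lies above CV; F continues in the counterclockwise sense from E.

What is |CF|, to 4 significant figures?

62.16

On A1, V sits at bearing -90° from Z; a 95° counterclockwise sweep puts E at bearing 5°, so E = Z + 11.8·(cos 5°, sin 5°) = (46.26, 12.83). Since A1 is tangent to EF there, ZE ⟂ EF, so EF runs along (−sin 5°, cos 5°); with |EF| = 31.7, F = (43.49, 44.41). Then |CF| = |F − C| = 62.16.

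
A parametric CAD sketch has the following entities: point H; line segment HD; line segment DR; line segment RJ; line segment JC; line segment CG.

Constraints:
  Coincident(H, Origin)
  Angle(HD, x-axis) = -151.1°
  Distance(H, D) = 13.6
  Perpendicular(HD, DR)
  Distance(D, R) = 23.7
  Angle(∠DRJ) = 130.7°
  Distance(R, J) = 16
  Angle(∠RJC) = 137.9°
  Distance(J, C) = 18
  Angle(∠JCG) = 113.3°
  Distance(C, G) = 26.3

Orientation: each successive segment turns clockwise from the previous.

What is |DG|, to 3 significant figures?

41.0

H is at the origin; HD runs at -151.1° with length 13.6, so D = (-11.9, -6.57). HD ⟂ DR, so DR runs at 119°; with |DR| = 23.7, R = (-23.4, 14.2). ∠DRJ = 130.7° gives RJ at 69.6° from the x-axis; with |RJ| = 16.0, J = (-17.8, 29.2). ∠RJC = 137.9° gives JC at 27.5° from the x-axis; with |JC| = 18.0, C = (-1.82, 37.5). ∠JCG = 113.3° gives CG at -39.2° from the x-axis; with |CG| = 26.3, G = (18.6, 20.9). Then |DG| = |G − D| = 41.0.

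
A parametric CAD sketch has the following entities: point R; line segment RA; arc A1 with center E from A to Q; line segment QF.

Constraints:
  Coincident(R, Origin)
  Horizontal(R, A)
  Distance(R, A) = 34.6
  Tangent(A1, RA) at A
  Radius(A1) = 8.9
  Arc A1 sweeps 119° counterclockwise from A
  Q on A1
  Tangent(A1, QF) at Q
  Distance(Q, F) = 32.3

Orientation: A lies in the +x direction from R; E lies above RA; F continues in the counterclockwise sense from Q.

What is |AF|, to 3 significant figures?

42.2

R is at the origin; R and A share the same y with |RA| = 34.6 and A on the +x side, so A = (34.6, 0.00). The tangent condition forces EA to be normal to RA, so E = A + (0, 8.9) = (34.6, 8.90). On A1, A sits at bearing -90° from E; a 119° counterclockwise sweep puts Q at bearing 29°, so Q = E + 8.9·(cos 29°, sin 29°) = (42.4, 13.2). The tangent condition forces EQ to be normal to QF, so QF runs along (−sin 29°, cos 29°); with |QF| = 32.3, F = (26.7, 41.5). Then |AF| = |F − A| = 42.2.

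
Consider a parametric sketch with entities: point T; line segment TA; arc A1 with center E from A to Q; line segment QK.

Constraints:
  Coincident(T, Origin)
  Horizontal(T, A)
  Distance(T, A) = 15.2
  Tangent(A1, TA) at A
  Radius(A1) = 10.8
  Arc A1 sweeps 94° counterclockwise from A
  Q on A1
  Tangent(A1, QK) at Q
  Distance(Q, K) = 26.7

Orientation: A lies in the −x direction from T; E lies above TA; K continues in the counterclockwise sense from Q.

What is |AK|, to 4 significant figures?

39.21

On A1, A sits at bearing -90° from E; a 94° counterclockwise sweep puts Q at bearing 4°, so Q = E + 10.8·(cos 4°, sin 4°) = (-4.426, 11.55). A1 meets QK tangentially, so EQ is at right angles to QK, so QK runs along (−sin 4°, cos 4°); with |QK| = 26.7, K = (-6.289, 38.19). Then |AK| = |K − A| = 39.21.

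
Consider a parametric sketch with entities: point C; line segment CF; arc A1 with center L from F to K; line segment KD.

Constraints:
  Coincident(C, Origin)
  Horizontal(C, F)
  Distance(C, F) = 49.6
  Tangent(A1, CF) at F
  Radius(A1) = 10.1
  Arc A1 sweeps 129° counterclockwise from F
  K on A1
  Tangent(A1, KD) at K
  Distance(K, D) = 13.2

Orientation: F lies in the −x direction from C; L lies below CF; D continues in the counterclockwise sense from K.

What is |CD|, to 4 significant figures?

55.93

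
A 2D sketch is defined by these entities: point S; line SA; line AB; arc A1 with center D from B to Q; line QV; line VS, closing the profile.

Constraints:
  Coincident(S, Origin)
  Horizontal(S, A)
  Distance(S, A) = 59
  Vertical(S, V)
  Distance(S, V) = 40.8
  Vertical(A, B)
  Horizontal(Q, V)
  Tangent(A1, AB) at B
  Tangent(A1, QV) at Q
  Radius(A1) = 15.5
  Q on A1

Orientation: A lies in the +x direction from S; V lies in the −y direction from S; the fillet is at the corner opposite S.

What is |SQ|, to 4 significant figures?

59.64

The virtual corner opposite S is at (59.00, -40.80). A1 meets AB tangentially, so DB is at right angles to AB and A1 meets QV tangentially, so DQ is at right angles to QV, with radius 15.5, so the center D sits 15.5 in from both sides at D = (43.50, -25.30). That places the tangent points at B = (59.00, -25.30) on AB and Q = (43.50, -40.80) on QV. Then |SQ| = |Q − S| = 59.64.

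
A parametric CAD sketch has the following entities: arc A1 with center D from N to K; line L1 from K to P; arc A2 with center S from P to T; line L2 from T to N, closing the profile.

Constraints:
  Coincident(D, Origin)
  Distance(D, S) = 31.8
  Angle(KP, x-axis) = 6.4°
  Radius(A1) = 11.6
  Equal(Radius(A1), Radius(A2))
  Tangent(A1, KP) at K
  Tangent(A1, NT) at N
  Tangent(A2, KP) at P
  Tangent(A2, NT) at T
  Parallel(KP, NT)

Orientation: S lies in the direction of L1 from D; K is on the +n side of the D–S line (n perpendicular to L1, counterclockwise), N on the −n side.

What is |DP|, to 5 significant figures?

33.850

The slot axis is L1's direction at 6.4°, so u = (cos 6.4°, sin 6.4°) = (0.99377, 0.11147) and n = (−sin 6.4°, cos 6.4°) = (-0.11147, 0.99377). D is at the origin and S lies 31.8 along u from D, so S = 31.8·u = (31.602, 3.5447). Tangency of A1 to both parallel lines with radius 11.6 puts K and N at D ± 11.6·n: K = (-1.2930, 11.528), N = (1.2930, -11.528). Equal radii place P and T the same way about S: P = S + 11.6·n = (30.309, 15.072), T = S − 11.6·n = (32.895, -7.9830). Then |DP| = |P − D| = 33.850.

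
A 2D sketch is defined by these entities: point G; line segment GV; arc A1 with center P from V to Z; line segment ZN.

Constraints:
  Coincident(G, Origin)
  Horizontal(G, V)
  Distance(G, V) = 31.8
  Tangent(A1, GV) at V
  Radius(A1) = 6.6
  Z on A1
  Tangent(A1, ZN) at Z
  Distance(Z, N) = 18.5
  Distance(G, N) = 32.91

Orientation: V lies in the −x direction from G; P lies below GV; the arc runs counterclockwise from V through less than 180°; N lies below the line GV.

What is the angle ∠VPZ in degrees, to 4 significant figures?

137.6°

G is at the origin; G and V share the same y with |GV| = 31.8 and V on the −x side, so V = (-31.80, 0.000). A1 meets GV tangentially, so PV is at right angles to GV, so P = V + (0, -6.6) = (-31.80, -6.600). Since PZ ⟂ ZN (tangency), |PN| = √(6.6² + 18.5²) = 19.64 regardless of where Z sits on A1. So N lies on both circle(G, 32.91) and circle(P, 19.64); the below-GV intersection is N = (-22.58, -23.94). Z is the foot of the tangent from N: Z = (-36.25, -11.48).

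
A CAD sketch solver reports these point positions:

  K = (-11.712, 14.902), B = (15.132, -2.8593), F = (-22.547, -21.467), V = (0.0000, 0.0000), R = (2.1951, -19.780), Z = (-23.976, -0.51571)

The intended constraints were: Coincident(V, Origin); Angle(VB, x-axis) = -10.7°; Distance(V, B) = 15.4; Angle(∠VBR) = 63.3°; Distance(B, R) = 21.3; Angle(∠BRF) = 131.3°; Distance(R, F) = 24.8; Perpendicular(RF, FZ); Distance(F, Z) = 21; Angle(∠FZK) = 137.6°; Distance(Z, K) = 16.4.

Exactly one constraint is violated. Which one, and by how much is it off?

Distance(Z, K) = 16.4 — off by 3.30.

V = (0.00, 0.00) ✓; VB at -10.70° ✓; |VB| = 15.40 ✓; ∠VBR = 63.30° ✓; |BR| = 21.30 ✓; ∠BRF = 131.3° ✓; |RF| = 24.80 ✓; ∠(RF, FZ) = 90.00° ✓; |FZ| = 21.00 ✓; ∠FZK = 137.6° ✓; |ZK| = 19.70 ✗.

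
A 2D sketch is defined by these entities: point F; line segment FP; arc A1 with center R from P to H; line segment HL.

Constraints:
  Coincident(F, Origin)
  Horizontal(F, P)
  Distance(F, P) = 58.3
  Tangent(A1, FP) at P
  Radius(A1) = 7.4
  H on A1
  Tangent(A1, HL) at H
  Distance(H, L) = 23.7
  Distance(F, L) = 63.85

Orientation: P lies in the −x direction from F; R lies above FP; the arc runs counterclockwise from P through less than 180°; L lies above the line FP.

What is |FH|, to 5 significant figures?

51.757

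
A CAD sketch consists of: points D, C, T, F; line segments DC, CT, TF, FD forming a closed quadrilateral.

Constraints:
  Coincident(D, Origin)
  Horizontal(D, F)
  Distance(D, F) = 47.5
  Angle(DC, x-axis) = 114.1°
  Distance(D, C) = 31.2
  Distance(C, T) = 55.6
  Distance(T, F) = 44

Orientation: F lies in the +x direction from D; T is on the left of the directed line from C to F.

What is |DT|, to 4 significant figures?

59.63

D is at the origin; DF is horizontal with |DF| = 47.5 and F in +x, so F = (47.5, 0). DC runs at 114.1° with |DC| = 31.2, so C = (-12.74, 28.48). T is determined by |CT| = 55.6 and |TF| = 44.0 together: it lies at the intersection of circle(C, 55.6) and circle(F, 44.0). With |CF| = 66.63, the foot of the radical line on CF is 41.99 from C and the perpendicular offset is √(55.6² − 41.99²) = 36.45. Taking the left-of-CF solution: T = (40.80, 43.49).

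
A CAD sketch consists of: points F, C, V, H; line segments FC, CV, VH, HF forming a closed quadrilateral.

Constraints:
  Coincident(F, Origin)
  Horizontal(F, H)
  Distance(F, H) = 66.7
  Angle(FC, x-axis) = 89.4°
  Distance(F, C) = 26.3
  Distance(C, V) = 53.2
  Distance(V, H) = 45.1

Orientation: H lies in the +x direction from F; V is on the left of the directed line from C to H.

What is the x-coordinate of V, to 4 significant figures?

51.02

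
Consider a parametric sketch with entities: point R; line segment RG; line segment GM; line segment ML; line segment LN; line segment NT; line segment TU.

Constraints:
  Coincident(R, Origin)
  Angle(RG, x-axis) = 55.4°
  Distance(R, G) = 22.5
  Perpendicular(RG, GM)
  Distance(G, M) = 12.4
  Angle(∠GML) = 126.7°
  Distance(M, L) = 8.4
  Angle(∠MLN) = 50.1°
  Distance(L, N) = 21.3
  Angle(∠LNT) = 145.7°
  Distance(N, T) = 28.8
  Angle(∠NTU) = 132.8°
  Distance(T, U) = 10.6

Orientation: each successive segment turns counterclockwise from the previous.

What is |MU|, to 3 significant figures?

46.0

R is at the origin; RG runs at 55.4° with length 22.5, so G = (12.8, 18.5). RG ⟂ GM, so GM runs at 145°; with |GM| = 12.4, M = (2.57, 25.6). ∠GML = 126.7° gives ML at -161° from the x-axis; with |ML| = 8.4, L = (-5.39, 22.9). ∠MLN = 50.1° gives LN at -31.4° from the x-axis; with |LN| = 21.3, N = (12.8, 11.8). ∠LNT = 145.7° gives NT at 2.90° from the x-axis; with |NT| = 28.8, T = (41.6, 13.2). ∠NTU = 132.8° gives TU at 50.1° from the x-axis; with |TU| = 10.6, U = (48.4, 21.4). Then |MU| = |U − M| = 46.0.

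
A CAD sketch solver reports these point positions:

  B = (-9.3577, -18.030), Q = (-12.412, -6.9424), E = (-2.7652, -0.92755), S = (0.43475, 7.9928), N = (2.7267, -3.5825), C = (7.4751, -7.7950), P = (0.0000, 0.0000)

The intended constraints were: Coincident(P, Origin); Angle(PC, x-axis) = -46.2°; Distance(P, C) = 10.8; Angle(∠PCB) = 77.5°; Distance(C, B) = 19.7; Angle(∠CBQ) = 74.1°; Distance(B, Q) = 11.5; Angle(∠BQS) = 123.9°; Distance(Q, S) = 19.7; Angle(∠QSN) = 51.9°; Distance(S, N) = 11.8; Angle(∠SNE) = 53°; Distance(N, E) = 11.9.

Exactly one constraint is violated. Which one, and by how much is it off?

Distance(N, E) = 11.9 — off by 5.80.

P = (0.00, 0.00) ✓; PC at -46.20° ✓; |PC| = 10.80 ✓; ∠PCB = 77.50° ✓; |CB| = 19.70 ✓; ∠CBQ = 74.10° ✓; |BQ| = 11.50 ✓; ∠BQS = 123.9° ✓; |QS| = 19.70 ✓; ∠QSN = 51.90° ✓; |SN| = 11.80 ✓; ∠SNE = 53.00° ✓; |NE| = 6.100 ✗.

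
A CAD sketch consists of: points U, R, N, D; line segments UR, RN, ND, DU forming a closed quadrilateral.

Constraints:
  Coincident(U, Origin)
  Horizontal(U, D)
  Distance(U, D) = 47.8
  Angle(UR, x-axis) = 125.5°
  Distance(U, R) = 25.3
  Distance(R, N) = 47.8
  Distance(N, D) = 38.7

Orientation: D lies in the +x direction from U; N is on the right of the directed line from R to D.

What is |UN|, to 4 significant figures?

22.50

Checks: |RN| = 47.80 ✓; |ND| = 38.70 ✓.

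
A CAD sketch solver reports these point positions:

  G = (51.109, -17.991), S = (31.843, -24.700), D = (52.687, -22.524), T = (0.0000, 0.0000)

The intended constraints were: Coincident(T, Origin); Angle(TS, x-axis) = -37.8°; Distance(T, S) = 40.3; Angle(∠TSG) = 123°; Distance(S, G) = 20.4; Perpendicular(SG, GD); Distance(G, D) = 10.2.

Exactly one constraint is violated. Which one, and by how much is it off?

Distance(G, D) = 10.2 — off by 5.40.

T = (0.00, 0.00) ✓; TS at -37.80° ✓; |TS| = 40.30 ✓; ∠TSG = 123.0° ✓; |SG| = 20.40 ✓; ∠(SG, GD) = 90.01° ✓; |GD| = 4.800 ✗.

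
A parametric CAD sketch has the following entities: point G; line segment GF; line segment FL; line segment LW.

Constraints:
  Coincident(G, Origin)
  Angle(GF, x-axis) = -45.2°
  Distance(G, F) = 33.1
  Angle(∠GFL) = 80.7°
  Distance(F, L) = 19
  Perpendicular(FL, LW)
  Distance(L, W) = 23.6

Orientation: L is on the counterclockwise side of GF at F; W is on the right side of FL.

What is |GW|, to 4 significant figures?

57.90

G is at the origin; GF runs at -45.2° with length 33.1, so F = 33.1·(cos -45.2°, sin -45.2°) = (23.32, -23.49). ∠GFL = 80.7°, so FL runs at -45.2° + (180° − 80.7°) = 54.10° from the x-axis; with |FL| = 19.0, L = F + 19.0·(cos 54.10°, sin 54.10°) = (34.46, -8.096). FL is perpendicular to LW; with |LW| = 23.6 on the right of FL, W = L + 23.6·(0.8100, -0.5864) = (53.58, -21.93). Then |GW| = |W − G| = 57.90.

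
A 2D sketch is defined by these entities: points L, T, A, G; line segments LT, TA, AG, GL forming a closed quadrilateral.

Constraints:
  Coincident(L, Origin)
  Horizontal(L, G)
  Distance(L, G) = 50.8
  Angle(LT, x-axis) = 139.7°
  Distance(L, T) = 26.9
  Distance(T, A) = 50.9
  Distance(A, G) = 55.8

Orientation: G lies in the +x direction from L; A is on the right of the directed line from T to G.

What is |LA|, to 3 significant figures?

28.1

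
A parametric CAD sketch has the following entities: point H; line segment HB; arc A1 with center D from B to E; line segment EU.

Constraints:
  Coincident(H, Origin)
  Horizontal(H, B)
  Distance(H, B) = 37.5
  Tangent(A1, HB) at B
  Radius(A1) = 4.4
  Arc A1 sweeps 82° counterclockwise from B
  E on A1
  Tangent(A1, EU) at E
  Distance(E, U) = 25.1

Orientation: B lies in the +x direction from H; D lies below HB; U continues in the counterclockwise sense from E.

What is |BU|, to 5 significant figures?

29.700

On A1, B sits at bearing 90° from D; an 82° counterclockwise sweep puts E at bearing 172°, so E = D + 4.4·(cos 172°, sin 172°) = (33.143, -3.7876). The tangent condition forces DE to be normal to EU, so EU runs along (−sin 172°, cos 172°); with |EU| = 25.1, U = (29.650, -28.643). Then |BU| = |U − B| = 29.700.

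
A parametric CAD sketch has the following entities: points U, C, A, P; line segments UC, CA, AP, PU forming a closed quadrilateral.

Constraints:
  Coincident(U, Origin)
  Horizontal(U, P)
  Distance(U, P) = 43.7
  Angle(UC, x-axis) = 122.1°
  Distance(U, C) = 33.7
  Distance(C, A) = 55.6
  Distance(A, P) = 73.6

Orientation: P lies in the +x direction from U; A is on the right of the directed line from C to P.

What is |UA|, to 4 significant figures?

36.46

Checks: UC at 122.1° ✓; |CA| = 55.60 ✓; |AP| = 73.60 ✓.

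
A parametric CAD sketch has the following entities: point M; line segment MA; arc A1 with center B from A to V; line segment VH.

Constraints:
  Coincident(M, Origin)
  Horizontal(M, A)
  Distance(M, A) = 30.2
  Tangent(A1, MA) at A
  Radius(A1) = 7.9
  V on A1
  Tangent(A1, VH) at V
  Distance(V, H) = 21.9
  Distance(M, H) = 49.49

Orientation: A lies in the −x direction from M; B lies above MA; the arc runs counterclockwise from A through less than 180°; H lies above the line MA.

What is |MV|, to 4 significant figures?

28.08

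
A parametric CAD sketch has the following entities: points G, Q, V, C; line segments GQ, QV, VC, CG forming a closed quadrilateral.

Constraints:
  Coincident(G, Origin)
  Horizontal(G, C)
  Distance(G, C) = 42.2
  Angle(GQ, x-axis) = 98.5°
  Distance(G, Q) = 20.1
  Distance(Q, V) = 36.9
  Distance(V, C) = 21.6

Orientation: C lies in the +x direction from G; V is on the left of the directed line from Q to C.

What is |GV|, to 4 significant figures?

39.36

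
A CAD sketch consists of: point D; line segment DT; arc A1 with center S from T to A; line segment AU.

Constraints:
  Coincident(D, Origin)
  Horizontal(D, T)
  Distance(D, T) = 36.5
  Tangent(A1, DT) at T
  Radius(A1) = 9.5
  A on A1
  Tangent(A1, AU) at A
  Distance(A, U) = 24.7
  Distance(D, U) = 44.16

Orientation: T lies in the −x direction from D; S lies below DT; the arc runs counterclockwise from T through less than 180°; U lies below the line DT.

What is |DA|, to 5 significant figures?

46.442

D is at the origin; D and T share the same y with |DT| = 36.5 and T on the −x side, so T = (-36.500, 0.0000). A1 meets DT tangentially, so ST is at right angles to DT, so S = T + (0, -9.5) = (-36.500, -9.5000). Since SA ⟂ AU (tangency), |SU| = √(9.5² + 24.7²) = 26.464 regardless of where A sits on A1. So U lies on both circle(D, 44.16) and circle(S, 26.464); the below-DT intersection is U = (-27.643, -34.438). A is the foot of the tangent from U: A = (-43.714, -15.681).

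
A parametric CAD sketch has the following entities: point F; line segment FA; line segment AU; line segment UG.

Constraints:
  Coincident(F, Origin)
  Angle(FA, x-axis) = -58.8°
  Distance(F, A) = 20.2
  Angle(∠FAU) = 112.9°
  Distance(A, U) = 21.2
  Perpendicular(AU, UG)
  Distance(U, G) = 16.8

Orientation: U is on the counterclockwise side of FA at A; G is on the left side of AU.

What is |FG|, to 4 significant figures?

29.12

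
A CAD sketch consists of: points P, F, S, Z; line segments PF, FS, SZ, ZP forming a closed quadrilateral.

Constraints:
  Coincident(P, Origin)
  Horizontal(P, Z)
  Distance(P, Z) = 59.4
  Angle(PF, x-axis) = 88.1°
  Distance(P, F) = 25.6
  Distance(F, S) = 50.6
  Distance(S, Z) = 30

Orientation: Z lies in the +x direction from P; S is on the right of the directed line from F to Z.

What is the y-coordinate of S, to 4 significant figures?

-13.72

P is at the origin; PZ is horizontal with |PZ| = 59.4 and Z in +x, so Z = (59.4, 0). PF runs at 88.1° with |PF| = 25.6, so F = (0.8488, 25.59). S is determined by |FS| = 50.6 and |SZ| = 30.0 together: it lies at the intersection of circle(F, 50.6) and circle(Z, 30.0). With |FZ| = 63.90, the foot of the radical line on FZ is 44.94 from F and the perpendicular offset is √(50.6² − 44.94²) = 23.25. Taking the right-of-FZ solution: S = (32.72, -13.72).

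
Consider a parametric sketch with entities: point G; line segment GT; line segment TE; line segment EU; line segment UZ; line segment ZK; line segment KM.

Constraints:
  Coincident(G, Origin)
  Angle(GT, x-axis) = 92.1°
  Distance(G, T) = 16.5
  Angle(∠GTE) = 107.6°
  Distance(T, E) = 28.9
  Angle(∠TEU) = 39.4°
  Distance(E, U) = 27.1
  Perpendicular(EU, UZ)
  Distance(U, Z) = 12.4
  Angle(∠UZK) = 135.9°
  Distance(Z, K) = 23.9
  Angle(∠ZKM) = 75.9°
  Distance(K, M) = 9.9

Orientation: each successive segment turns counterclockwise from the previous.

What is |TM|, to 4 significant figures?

17.31

G is at the origin; GT runs at 92.1° with length 16.5, so T = (-0.6046, 16.49). ∠GTE = 107.6° gives TE at 164.5° from the x-axis; with |TE| = 28.9, E = (-28.45, 24.21). ∠TEU = 39.4° gives EU at -54.90° from the x-axis; with |EU| = 27.1, U = (-12.87, 2.040). EU is perpendicular to UZ, so UZ runs at 35.10°; with |UZ| = 12.4, Z = (-2.726, 9.170). ∠UZK = 135.9° gives ZK at 79.20° from the x-axis; with |ZK| = 23.9, K = (1.753, 32.65). ∠ZKM = 75.9° gives KM at -176.7° from the x-axis; with |KM| = 9.9, M = (-8.131, 32.08). Then |TM| = |M − T| = 17.31.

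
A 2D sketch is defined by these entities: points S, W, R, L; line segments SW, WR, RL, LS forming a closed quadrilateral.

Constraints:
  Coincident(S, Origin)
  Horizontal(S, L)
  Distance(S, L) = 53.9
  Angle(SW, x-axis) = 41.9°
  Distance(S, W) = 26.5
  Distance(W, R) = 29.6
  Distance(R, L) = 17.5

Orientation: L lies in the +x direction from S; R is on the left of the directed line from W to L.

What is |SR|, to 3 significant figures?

52.1

Checks: |WR| = 29.60 ✓; |RL| = 17.50 ✓.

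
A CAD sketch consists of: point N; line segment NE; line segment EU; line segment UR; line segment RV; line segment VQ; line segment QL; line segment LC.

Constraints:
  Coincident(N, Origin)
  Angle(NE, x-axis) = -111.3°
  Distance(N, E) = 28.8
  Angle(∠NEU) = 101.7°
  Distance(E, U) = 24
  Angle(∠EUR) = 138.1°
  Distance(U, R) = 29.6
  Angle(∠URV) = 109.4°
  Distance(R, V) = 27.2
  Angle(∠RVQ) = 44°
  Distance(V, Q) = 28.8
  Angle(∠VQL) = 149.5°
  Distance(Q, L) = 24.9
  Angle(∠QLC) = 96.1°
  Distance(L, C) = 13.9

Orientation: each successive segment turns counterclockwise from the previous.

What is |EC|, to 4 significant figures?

43.23

N is at the origin; NE runs at -111.3° with length 28.8, so E = (-10.46, -26.83). ∠NEU = 101.7° gives EU at -33.00° from the x-axis; with |EU| = 24.0, U = (9.666, -39.90). ∠EUR = 138.1° gives UR at 8.900° from the x-axis; with |UR| = 29.6, R = (38.91, -35.32). ∠URV = 109.4° gives RV at 79.50° from the x-axis; with |RV| = 27.2, V = (43.87, -8.580). ∠RVQ = 44.0° gives VQ at -144.5° from the x-axis; with |VQ| = 28.8, Q = (20.42, -25.30). ∠VQL = 149.5° gives QL at -114.0° from the x-axis; with |QL| = 24.9, L = (10.29, -48.05). ∠QLC = 96.1° gives LC at -30.10° from the x-axis; with |LC| = 13.9, C = (22.32, -55.02). Then |EC| = |C − E| = 43.23.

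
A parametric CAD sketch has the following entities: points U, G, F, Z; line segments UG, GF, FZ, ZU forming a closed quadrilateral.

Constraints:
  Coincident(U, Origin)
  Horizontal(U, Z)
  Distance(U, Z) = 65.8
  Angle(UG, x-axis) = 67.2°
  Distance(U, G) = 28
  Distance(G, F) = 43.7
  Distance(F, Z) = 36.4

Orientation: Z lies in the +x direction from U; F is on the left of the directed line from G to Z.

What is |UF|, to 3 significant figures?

63.7

U is at the origin; U and Z share the same y with |UZ| = 65.8 and Z in +x, so Z = (65.8, 0). UG runs at 67.2° with |UG| = 28.0, so G = (10.9, 25.8). F is determined by |GF| = 43.7 and |FZ| = 36.4 together: it lies at the intersection of circle(G, 43.7) and circle(Z, 36.4). With |GZ| = 60.7, the foot of the radical line on GZ is 35.2 from G and the perpendicular offset is √(43.7² − 35.2²) = 25.9. Taking the left-of-GZ solution: F = (53.7, 34.3).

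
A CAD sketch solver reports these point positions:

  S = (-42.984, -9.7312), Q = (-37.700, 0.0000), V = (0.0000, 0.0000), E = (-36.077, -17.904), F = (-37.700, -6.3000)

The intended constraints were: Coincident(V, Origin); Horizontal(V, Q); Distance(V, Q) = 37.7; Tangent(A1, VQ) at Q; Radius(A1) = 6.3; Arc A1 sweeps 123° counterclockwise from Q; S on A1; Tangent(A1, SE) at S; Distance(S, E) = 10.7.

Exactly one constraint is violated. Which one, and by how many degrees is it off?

Tangent(A1, SE) at S — off by 7.20°.

V = (0.00, 0.00) ✓; V.y = 0.00, Q.y = 0.00 ✓; |VQ| = 37.70 ✓; ∠(FQ, QV) = 90.00° ✓; |FQ| = 6.300 ✓; bearing(F→S) − bearing(F→Q) = 123.0° ✓; |FS| = 6.300 ✓; ∠(FS, SE) = 82.80° ✗; |SE| = 10.70 ✓.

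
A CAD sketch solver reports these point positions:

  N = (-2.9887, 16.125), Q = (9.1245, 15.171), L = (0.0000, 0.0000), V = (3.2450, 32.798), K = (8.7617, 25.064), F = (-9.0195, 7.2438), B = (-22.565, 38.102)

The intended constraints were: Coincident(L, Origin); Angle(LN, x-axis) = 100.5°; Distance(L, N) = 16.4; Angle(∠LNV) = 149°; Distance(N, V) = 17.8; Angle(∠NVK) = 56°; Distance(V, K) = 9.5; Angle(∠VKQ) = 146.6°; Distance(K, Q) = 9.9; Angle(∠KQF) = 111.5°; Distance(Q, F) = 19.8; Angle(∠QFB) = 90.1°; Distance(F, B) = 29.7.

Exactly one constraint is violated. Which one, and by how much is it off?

Distance(F, B) = 29.7 — off by 4.00.

L = (0.00, 0.00) ✓; LN at 100.5° ✓; |LN| = 16.40 ✓; ∠LNV = 149.0° ✓; |NV| = 17.80 ✓; ∠NVK = 56.00° ✓; |VK| = 9.500 ✓; ∠VKQ = 146.6° ✓; |KQ| = 9.900 ✓; ∠KQF = 111.5° ✓; |QF| = 19.80 ✓; ∠QFB = 90.10° ✓; |FB| = 33.70 ✗.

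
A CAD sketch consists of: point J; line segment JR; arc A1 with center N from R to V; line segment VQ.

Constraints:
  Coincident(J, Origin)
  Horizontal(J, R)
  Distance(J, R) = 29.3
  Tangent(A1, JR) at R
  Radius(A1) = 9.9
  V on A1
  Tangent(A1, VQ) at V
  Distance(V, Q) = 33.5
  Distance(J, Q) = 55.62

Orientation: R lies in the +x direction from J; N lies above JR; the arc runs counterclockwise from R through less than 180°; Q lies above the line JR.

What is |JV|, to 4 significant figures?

40.74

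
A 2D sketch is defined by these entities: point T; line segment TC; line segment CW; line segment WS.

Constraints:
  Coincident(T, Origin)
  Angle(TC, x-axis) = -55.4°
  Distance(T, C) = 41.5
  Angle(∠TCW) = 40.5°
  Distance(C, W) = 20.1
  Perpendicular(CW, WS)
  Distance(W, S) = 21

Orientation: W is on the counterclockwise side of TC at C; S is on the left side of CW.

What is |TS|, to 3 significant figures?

12.9

∠TCW = 40.5°, so CW runs at -55.4° + (180° − 40.5°) = 84.1° from the x-axis; with |CW| = 20.1, W = C + 20.1·(cos 84.1°, sin 84.1°) = (25.6, -14.2). The perpendicularity gives WS at right angles to CW; with |WS| = 21.0 on the left of CW, S = W + 21.0·(-0.995, 0.103) = (4.74, -12.0). Then |TS| = |S − T| = 12.9.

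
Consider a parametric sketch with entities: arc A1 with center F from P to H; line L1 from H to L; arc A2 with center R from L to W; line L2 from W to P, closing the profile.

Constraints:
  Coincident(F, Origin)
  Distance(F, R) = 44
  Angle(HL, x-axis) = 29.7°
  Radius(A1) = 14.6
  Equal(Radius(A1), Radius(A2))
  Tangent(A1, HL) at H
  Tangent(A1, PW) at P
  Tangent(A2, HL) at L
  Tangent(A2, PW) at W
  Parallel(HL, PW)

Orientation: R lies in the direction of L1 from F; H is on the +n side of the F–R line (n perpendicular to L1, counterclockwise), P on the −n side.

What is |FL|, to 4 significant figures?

46.36

The slot axis is L1's direction at 29.7°, so u = (cos 29.7°, sin 29.7°) = (0.8686, 0.4955) and n = (−sin 29.7°, cos 29.7°) = (-0.4955, 0.8686). F is at the origin and R lies 44.0 along u from F, so R = 44.0·u = (38.22, 21.80). Tangency of A1 to both parallel lines with radius 14.6 puts H and P at F ± 14.6·n: H = (-7.234, 12.68), P = (7.234, -12.68). Equal radii place L and W the same way about R: L = R + 14.6·n = (30.99, 34.48), W = R − 14.6·n = (45.45, 9.118). Then |FL| = |L − F| = 46.36.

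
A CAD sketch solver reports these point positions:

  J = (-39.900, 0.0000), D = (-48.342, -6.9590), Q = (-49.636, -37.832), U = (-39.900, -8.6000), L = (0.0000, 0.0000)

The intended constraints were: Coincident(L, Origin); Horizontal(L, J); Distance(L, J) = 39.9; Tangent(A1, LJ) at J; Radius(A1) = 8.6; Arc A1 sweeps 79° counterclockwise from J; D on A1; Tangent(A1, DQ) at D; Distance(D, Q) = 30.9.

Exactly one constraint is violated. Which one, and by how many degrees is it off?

Tangent(A1, DQ) at D — off by 8.60°.

L = (0.00, 0.00) ✓; L.y = 0.00, J.y = 0.00 ✓; |LJ| = 39.90 ✓; ∠(UJ, JL) = 90.00° ✓; |UJ| = 8.600 ✓; bearing(U→D) − bearing(U→J) = 79.00° ✓; |UD| = 8.600 ✓; ∠(UD, DQ) = 81.40° ✗; |DQ| = 30.90 ✓.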